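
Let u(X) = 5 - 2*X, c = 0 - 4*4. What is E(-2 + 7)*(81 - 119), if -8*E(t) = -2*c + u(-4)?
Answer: 855/4 ≈ 213.75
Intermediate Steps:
c = -16 (c = 0 - 16 = -16)
E(t) = -45/8 (E(t) = -(-2*(-16) + (5 - 2*(-4)))/8 = -(32 + (5 + 8))/8 = -(32 + 13)/8 = -⅛*45 = -45/8)
E(-2 + 7)*(81 - 119) = -45*(81 - 119)/8 = -45/8*(-38) = 855/4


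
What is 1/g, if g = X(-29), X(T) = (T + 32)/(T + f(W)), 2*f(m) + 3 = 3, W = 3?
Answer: -29/3 ≈ -9.6667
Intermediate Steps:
f(m) = 0 (f(m) = -3/2 + (½)*3 = -3/2 + 3/2 = 0)
X(T) = (32 + T)/T (X(T) = (T + 32)/(T + 0) = (32 + T)/T)
g = -3/29 (g = (32 - 29)/(-29) = -1/29*3 = -3/29 ≈ -0.10345)
1/g = 1/(-3/29) = -29/3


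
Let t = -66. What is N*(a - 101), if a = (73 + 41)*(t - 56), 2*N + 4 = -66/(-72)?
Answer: 518333/24 ≈ 21597.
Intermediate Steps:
N = -37/24 (N = -2 + (-66/(-72))/2 = -2 + (-66*(-1/72))/2 = -2 + (½)*(11/12) = -2 + 11/24 = -37/24 ≈ -1.5417)
a = -13908 (a = (73 + 41)*(-66 - 56) = 114*(-122) = -13908)
N*(a - 101) = -37*(-13908 - 101)/24 = -37/24*(-14009) = 518333/24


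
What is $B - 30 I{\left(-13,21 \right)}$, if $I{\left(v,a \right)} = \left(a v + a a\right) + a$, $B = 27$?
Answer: $-5643$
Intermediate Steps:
$I{\left(v,a \right)} = a + a^{2} + a v$ ($I{\left(v,a \right)} = \left(a v + a^{2}\right) + a = \left(a^{2} + a v\right) + a = a + a^{2} + a v$)
$B - 30 I{\left(-13,21 \right)} = 27 - 30 \cdot 21 \left(1 + 21 - 13\right) = 27 - 30 \cdot 21 \cdot 9 = 27 - 5670 = -5643$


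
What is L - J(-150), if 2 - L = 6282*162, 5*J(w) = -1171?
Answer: -5087239/5 ≈ -1.0174e+6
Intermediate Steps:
J(w) = -1171/5 (J(w) = (1/5)*(-1171) = -1171/5)
L = -1017682 (L = 2 - 6282*162 = 2 - 1*1017684 = 2 - 1017684 = -1017682)
L - J(-150) = -1017682 - 1*(-1171/5) = -1017682 + 1171/5 = -5087239/5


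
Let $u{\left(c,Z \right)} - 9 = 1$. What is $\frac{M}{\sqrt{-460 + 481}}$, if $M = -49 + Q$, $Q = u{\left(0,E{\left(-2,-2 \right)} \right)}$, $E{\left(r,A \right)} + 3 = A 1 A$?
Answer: $- \frac{13 \sqrt{21}}{7} \approx -8.5105$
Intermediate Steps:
$E{\left(r,A \right)} = -3 + A^{2}$ ($E{\left(r,A \right)} = -3 + A 1 A = -3 + A A = -3 + A^{2}$)
$u{\left(c,Z \right)} = 10$ ($u{\left(c,Z \right)} = 9 + 1 = 10$)
$Q = 10$
$M = -39$ ($M = -49 + 10 = -39$)
$\frac{M}{\sqrt{-460 + 481}} = - \frac{39}{\sqrt{-460 + 481}} = - \frac{39}{\sqrt{21}} = - 39 \frac{\sqrt{21}}{21} = - \frac{13 \sqrt{21}}{7}$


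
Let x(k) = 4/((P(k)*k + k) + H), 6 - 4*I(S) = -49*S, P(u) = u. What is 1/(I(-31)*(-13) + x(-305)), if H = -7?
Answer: 370852/1823572013 ≈ 0.00020337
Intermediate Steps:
I(S) = 3/2 + 49*S/4 (I(S) = 3/2 - (-49)*S/4 = 3/2 + 49*S/4)
x(k) = 4/(-7 + k + k**2) (x(k) = 4/((k*k + k) - 7) = 4/((k**2 + k) - 7) = 4/((k + k**2) - 7) = 4/(-7 + k + k**2))
1/(I(-31)*(-13) + x(-305)) = 1/((3/2 + (49/4)*(-31))*(-13) + 4/(-7 - 305 + (-305)**2)) = 1/((3/2 - 1519/4)*(-13) + 4/(-7 - 305 + 93025)) = 1/(-1513/4*(-13) + 4/92713) = 1/(19669/4 + 4*(1/92713)) = 1/(19669/4 + 4/92713) = 1/(1823572013/370852) = 370852/1823572013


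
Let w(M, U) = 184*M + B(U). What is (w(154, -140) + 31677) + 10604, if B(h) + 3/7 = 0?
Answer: 494316/7 ≈ 70617.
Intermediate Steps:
B(h) = -3/7 (B(h) = -3/7 + 0 = -3/7)
w(M, U) = -3/7 + 184*M (w(M, U) = 184*M - 3/7 = -3/7 + 184*M)
(w(154, -140) + 31677) + 10604 = ((-3/7 + 184*154) + 31677) + 10604 = ((-3/7 + 28336) + 31677) + 10604 = (198349/7 + 31677) + 10604 = 420088/7 + 10604 = 494316/7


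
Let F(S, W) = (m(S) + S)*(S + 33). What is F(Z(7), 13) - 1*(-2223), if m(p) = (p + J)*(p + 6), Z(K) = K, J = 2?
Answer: 7183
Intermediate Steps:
m(p) = (2 + p)*(6 + p) (m(p) = (p + 2)*(p + 6) = (2 + p)*(6 + p))
F(S, W) = (33 + S)*(12 + S**2 + 9*S) (F(S, W) = ((12 + S**2 + 8*S) + S)*(S + 33) = (12 + S**2 + 9*S)*(33 + S) = (33 + S)*(12 + S**2 + 9*S))
F(Z(7), 13) - 1*(-2223) = (396 + 7**3 + 42*7**2 + 309*7) - 1*(-2223) = (396 + 343 + 42*49 + 2163) + 2223 = (396 + 343 + 2058 + 2163) + 2223 = 4960 + 2223 = 7183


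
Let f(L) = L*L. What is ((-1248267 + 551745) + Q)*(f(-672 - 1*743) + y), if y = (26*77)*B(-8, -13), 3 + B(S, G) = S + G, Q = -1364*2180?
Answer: -7171911665434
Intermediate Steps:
Q = -2973520
B(S, G) = -3 + G + S (B(S, G) = -3 + (S + G) = -3 + (G + S) = -3 + G + S)
f(L) = L²
y = -48048 (y = (26*77)*(-3 - 13 - 8) = 2002*(-24) = -48048)
((-1248267 + 551745) + Q)*(f(-672 - 1*743) + y) = ((-1248267 + 551745) - 2973520)*((-672 - 1*743)² - 48048) = (-696522 - 2973520)*((-672 - 743)² - 48048) = -3670042*((-1415)² - 48048) = -3670042*(2002225 - 48048) = -3670042*1954177 = -7171911665434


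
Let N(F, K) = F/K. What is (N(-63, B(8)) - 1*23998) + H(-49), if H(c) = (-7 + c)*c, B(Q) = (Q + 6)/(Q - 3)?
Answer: -42553/2 ≈ -21277.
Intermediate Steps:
B(Q) = (6 + Q)/(-3 + Q)
H(c) = c*(-7 + c)
(N(-63, B(8)) - 1*23998) + H(-49) = (-63*(-3 + 8)/(6 + 8) - 1*23998) - 49*(-7 - 49) = (-63/(14/5) - 23998) - 49*(-56) = (-63/((⅕)*14) - 23998) + 2744 = (-63/14/5 - 23998) + 2744 = (-63*5/14 - 23998) + 2744 = (-45/2 - 23998) + 2744 = -48041/2 + 2744 = -42553/2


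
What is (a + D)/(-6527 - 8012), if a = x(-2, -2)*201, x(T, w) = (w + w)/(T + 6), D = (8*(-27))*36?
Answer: 7977/14539 ≈ 0.54866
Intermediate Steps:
D = -7776 (D = -216*36 = -7776)
x(T, w) = 2*w/(6 + T) (x(T, w) = (2*w)/(6 + T) = 2*w/(6 + T))
a = -201 (a = (2*(-2)/(6 - 2))*201 = (2*(-2)/4)*201 = (2*(-2)*(1/4))*201 = -1*201 = -201)
(a + D)/(-6527 - 8012) = (-201 - 7776)/(-6527 - 8012) = -7977/(-14539) = -7977*(-1/14539) = 7977/14539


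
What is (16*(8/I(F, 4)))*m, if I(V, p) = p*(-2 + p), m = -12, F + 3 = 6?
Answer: -192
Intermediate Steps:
F = 3 (F = -3 + 6 = 3)
(16*(8/I(F, 4)))*m = (16*(8/((4*(-2 + 4)))))*(-12) = (16*(8/((4*2))))*(-12) = (16*(8/8))*(-12) = (16*(8*(1/8)))*(-12) = (16*1)*(-12) = 16*(-12) = -192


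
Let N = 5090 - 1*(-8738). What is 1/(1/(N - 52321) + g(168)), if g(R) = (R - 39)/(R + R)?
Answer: 615888/236441 ≈ 2.6048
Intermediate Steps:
N = 13828 (N = 5090 + 8738 = 13828)
g(R) = (-39 + R)/(2*R) (g(R) = (-39 + R)/((2*R)) = (-39 + R)*(1/(2*R)) = (-39 + R)/(2*R))
1/(1/(N - 52321) + g(168)) = 1/(1/(13828 - 52321) + (½)*(-39 + 168)/168) = 1/(1/(-38493) + (½)*(1/168)*129) = 1/(-1/38493 + 43/112) = 1/(236441/615888) = 615888/236441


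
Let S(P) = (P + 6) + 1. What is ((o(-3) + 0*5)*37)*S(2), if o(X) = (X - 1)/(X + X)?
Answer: 222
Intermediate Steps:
o(X) = (-1 + X)/(2*X) (o(X) = (-1 + X)/((2*X)) = (-1 + X)*(1/(2*X)) = (-1 + X)/(2*X))
S(P) = 7 + P (S(P) = (6 + P) + 1 = 7 + P)
((o(-3) + 0*5)*37)*S(2) = (((½)*(-1 - 3)/(-3) + 0*5)*37)*(7 + 2) = (((½)*(-⅓)*(-4) + 0)*37)*9 = ((⅔ + 0)*37)*9 = ((⅔)*37)*9 = (74/3)*9 = 222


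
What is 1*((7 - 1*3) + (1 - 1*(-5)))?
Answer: 10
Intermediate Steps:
1*((7 - 1*3) + (1 - 1*(-5))) = 1*((7 - 3) + (1 + 5)) = 1*(4 + 6) = 1*10 = 10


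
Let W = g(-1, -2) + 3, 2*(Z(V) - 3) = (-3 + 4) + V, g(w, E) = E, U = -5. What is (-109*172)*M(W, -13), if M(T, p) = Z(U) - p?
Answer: -262472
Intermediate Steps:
Z(V) = 7/2 + V/2 (Z(V) = 3 + ((-3 + 4) + V)/2 = 3 + (1 + V)/2 = 3 + (1/2 + V/2) = 7/2 + V/2)
W = 1 (W = -2 + 3 = 1)
M(T, p) = 1 - p (M(T, p) = (7/2 + (1/2)*(-5)) - p = (7/2 - 5/2) - p = 1 - p)
(-109*172)*M(W, -13) = (-109*172)*(1 - 1*(-13)) = -18748*(1 + 13) = -18748*14 = -262472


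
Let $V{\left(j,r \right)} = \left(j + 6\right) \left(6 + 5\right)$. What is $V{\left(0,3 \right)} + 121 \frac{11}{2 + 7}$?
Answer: $\frac{1925}{9} \approx 213.89$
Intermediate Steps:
$V{\left(j,r \right)} = 66 + 11 j$ ($V{\left(j,r \right)} = \left(6 + j\right) 11 = 66 + 11 j$)
$V{\left(0,3 \right)} + 121 \frac{11}{2 + 7} = \left(66 + 11 \cdot 0\right) + 121 \frac{11}{2 + 7} = \left(66 + 0\right) + 121 \cdot \frac{11}{9} = 66 + 121 \cdot 11 \cdot \frac{1}{9} = 66 + 121 \cdot \frac{11}{9} = 66 + \frac{1331}{9} = \frac{1925}{9}$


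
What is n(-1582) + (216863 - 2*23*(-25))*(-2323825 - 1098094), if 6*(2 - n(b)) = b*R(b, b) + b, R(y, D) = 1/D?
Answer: -1492045653363/2 ≈ -7.4602e+11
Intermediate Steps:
R(y, D) = 1/D
n(b) = 11/6 - b/6 (n(b) = 2 - (b/b + b)/6 = 2 - (1 + b)/6 = 2 + (-⅙ - b/6) = 11/6 - b/6)
n(-1582) + (216863 - 2*23*(-25))*(-2323825 - 1098094) = (11/6 - ⅙*(-1582)) + (216863 - 2*23*(-25))*(-2323825 - 1098094) = (11/6 + 791/3) + (216863 - 46*(-25))*(-3421919) = 531/2 + (216863 + 1150)*(-3421919) = 531/2 + 218013*(-3421919) = 531/2 - 746022826947 = -1492045653363/2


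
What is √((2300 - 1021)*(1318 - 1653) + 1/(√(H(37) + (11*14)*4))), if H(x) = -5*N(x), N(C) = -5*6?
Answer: √(-251404409540 + 766*√766)/766 ≈ 654.57*I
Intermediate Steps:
N(C) = -30
H(x) = 150 (H(x) = -5*(-30) = 150)
√((2300 - 1021)*(1318 - 1653) + 1/(√(H(37) + (11*14)*4))) = √((2300 - 1021)*(1318 - 1653) + 1/(√(150 + (11*14)*4))) = √(1279*(-335) + 1/(√(150 + 154*4))) = √(-428465 + 1/(√(150 + 616))) = √(-428465 + 1/(√766)) = √(-428465 + √766/766)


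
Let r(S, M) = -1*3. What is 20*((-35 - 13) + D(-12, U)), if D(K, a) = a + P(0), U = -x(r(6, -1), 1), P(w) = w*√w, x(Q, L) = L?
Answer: -980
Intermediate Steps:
r(S, M) = -3
P(w) = w^(3/2)
U = -1 (U = -1*1 = -1)
D(K, a) = a (D(K, a) = a + 0^(3/2) = a + 0 = a)
20*((-35 - 13) + D(-12, U)) = 20*((-35 - 13) - 1) = 20*(-48 - 1) = 20*(-49) = -980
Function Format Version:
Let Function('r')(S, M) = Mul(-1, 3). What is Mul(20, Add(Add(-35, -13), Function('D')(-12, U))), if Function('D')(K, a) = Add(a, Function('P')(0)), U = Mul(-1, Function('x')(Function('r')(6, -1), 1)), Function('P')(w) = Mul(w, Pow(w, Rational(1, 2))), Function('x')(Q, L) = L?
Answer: -980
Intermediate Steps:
Function('r')(S, M) = -3
Function('P')(w) = Pow(w, Rational(3, 2))
U = -1 (U = Mul(-1, 1) = -1)
Function('D')(K, a) = a (Function('D')(K, a) = Add(a, Pow(0, Rational(3, 2))) = Add(a, 0) = a)
Mul(20, Add(Add(-35, -13), Function('D')(-12, U))) = Mul(20, Add(Add(-35, -13), -1)) = Mul(20, Add(-48, -1)) = Mul(20, -49) = -980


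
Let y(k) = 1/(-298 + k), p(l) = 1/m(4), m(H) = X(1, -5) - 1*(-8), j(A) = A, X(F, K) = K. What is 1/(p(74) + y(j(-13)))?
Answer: 933/308 ≈ 3.0292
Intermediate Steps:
m(H) = 3 (m(H) = -5 - 1*(-8) = -5 + 8 = 3)
p(l) = 1/3
1/(p(74) + y(j(-13))) = 1/(1/3 + 1/(-298 - 13)) = 1/(1/3 + 1/(-311)) = 1/(1/3 - 1/311) = 1/(308/933) = 933/308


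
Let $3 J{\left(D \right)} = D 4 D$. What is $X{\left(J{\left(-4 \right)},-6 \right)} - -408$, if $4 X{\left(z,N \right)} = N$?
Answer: $\frac{813}{2} \approx 406.5$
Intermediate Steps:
$J{\left(D \right)} = \frac{4 D^{2}}{3}$ ($J{\left(D \right)} = \frac{D 4 D}{3} = \frac{4 D D}{3} = \frac{4 D^{2}}{3}$)
$X{\left(z,N \right)} = \frac{N}{4}$
$X{\left(J{\left(-4 \right)},-6 \right)} - -408 = \frac{1}{4} \left(-6\right) - -408 = - \frac{3}{2} + 408 = \frac{813}{2}$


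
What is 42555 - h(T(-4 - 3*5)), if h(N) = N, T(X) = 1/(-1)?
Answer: 42556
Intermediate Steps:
T(X) = -1
42555 - h(T(-4 - 3*5)) = 42555 - 1*(-1) = 42555 + 1 = 42556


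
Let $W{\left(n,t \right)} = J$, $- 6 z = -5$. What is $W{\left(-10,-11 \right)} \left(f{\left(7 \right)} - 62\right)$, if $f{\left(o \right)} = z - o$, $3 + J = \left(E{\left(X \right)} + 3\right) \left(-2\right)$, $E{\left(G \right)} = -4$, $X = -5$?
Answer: $\frac{409}{6} \approx 68.167$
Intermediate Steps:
$z = \frac{5}{6}$ ($z = \left(- \frac{1}{6}\right) \left(-5\right) = \frac{5}{6} \approx 0.83333$)
$J = -1$ ($J = -3 + \left(-4 + 3\right) \left(-2\right) = -3 - -2 = -3 + 2 = -1$)
$W{\left(n,t \right)} = -1$
$f{\left(o \right)} = \frac{5}{6} - o$
$W{\left(-10,-11 \right)} \left(f{\left(7 \right)} - 62\right) = - (\left(\frac{5}{6} - 7\right) - 62) = - (- \frac{37}{6} - 62) = \left(-1\right) \left(- \frac{409}{6}\right) = \frac{409}{6}$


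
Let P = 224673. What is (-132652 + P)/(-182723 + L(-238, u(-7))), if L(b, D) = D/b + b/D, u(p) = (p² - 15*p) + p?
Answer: -65702994/130465819 ≈ -0.50360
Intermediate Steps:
u(p) = p² - 14*p
(-132652 + P)/(-182723 + L(-238, u(-7))) = (-132652 + 224673)/(-182723 + (-7*(-14 - 7)/(-238) - 238*(-1/(7*(-14 - 7))))) = 92021/(-182723 + (-7*(-21)*(-1/238) - 238/((-7*(-21))))) = 92021/(-182723 + (147*(-1/238) - 238/147)) = 92021/(-182723 + (-21/34 - 238*1/147)) = 92021/(-182723 + (-21/34 - 34/21)) = 92021/(-182723 - 1597/714) = 92021/(-130465819/714) = 92021*(-714/130465819) = -65702994/130465819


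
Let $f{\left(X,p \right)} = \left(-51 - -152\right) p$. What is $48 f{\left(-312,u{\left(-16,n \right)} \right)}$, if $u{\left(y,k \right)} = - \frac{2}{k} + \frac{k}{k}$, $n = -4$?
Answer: $7272$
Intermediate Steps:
$u{\left(y,k \right)} = 1 - \frac{2}{k}$ ($u{\left(y,k \right)} = - \frac{2}{k} + 1 = 1 - \frac{2}{k}$)
$f{\left(X,p \right)} = 101 p$ ($f{\left(X,p \right)} = \left(-51 + 152\right) p = 101 p$)
$48 f{\left(-312,u{\left(-16,n \right)} \right)} = 48 \cdot 101 \frac{-2 - 4}{-4} = 48 \cdot 101 \left(\left(- \frac{1}{4}\right) \left(-6\right)\right) = 48 \cdot 101 \cdot \frac{3}{2} = 48 \cdot \frac{303}{2} = 7272$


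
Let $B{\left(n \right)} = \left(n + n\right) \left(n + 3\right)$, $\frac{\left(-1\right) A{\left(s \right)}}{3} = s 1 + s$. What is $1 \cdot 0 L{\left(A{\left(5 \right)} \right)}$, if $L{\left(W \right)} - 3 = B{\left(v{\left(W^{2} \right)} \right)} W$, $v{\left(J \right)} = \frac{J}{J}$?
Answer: $0$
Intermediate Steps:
$v{\left(J \right)} = 1$
$A{\left(s \right)} = - 6 s$ ($A{\left(s \right)} = - 3 \left(s 1 + s\right) = - 3 \left(s + s\right) = - 3 \cdot 2 s = - 6 s$)
$B{\left(n \right)} = 2 n \left(3 + n\right)$
$L{\left(W \right)} = 3 + 8 W$ ($L{\left(W \right)} = 3 + 2 \cdot 1 \left(3 + 1\right) W = 3 + 2 \cdot 1 \cdot 4 W = 3 + 8 W$)
$1 \cdot 0 L{\left(A{\left(5 \right)} \right)} = 1 \cdot 0 \left(3 + 8 \left(\left(-6\right) 5\right)\right) = 0 \left(3 + 8 \left(-30\right)\right) = 0 \left(3 - 240\right) = 0 \left(-237\right) = 0$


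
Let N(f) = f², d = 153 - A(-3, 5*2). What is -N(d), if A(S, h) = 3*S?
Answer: -26244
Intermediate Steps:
d = 162 (d = 153 - 3*(-3) = 153 - 1*(-9) = 153 + 9 = 162)
-N(d) = -1*162² = -1*26244 = -26244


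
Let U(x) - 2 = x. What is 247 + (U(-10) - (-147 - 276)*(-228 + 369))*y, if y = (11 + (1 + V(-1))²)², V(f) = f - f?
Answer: 8587687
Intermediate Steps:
V(f) = 0
U(x) = 2 + x
y = 144 (y = (11 + (1 + 0)²)² = (11 + 1²)² = (11 + 1)² = 12² = 144)
247 + (U(-10) - (-147 - 276)*(-228 + 369))*y = 247 + ((2 - 10) - (-147 - 276)*(-228 + 369))*144 = 247 + (-8 - (-423)*141)*144 = 247 + (-8 - 1*(-59643))*144 = 247 + (-8 + 59643)*144 = 247 + 59635*144 = 247 + 8587440 = 8587687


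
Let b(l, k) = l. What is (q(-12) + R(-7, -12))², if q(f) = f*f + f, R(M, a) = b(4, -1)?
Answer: 18496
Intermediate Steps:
R(M, a) = 4
q(f) = f + f² (q(f) = f² + f = f + f²)
(q(-12) + R(-7, -12))² = (-12*(1 - 12) + 4)² = (-12*(-11) + 4)² = (132 + 4)² = 136² = 18496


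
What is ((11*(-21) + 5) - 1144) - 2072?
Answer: -3442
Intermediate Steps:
((11*(-21) + 5) - 1144) - 2072 = ((-231 + 5) - 1144) - 2072 = (-226 - 1144) - 2072 = -1370 - 2072 = -3442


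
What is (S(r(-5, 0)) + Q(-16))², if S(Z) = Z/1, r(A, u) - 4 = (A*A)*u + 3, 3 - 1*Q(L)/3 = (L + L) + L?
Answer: 25600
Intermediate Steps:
Q(L) = 9 - 9*L (Q(L) = 9 - 3*((L + L) + L) = 9 - 3*(2*L + L) = 9 - 9*L)
r(A, u) = 7 + u*A² (r(A, u) = 4 + ((A*A)*u + 3) = 4 + (A²*u + 3) = 4 + (u*A² + 3) = 4 + (3 + u*A²) = 7 + u*A²)
S(Z) = Z (S(Z) = Z*1 = Z)
(S(r(-5, 0)) + Q(-16))² = ((7 + 0*(-5)²) + (9 - 9*(-16)))² = ((7 + 0*25) + (9 + 144))² = ((7 + 0) + 153)² = (7 + 153)² = 160² = 25600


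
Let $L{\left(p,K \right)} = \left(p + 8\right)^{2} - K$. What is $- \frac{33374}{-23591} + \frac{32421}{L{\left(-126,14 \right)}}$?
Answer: $\frac{11486693}{3066830} \approx 3.7455$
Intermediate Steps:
$L{\left(p,K \right)} = \left(8 + p\right)^{2} - K$
$- \frac{33374}{-23591} + \frac{32421}{L{\left(-126,14 \right)}} = - \frac{33374}{-23591} + \frac{32421}{\left(8 - 126\right)^{2} - 14} = \left(-33374\right) \left(- \frac{1}{23591}\right) + \frac{32421}{\left(-118\right)^{2} - 14} = \frac{33374}{23591} + \frac{32421}{13924 - 14} = \frac{33374}{23591} + \frac{32421}{13910} = \frac{33374}{23591} + 32421 \cdot \frac{1}{13910} = \frac{33374}{23591} + \frac{303}{130} = \frac{11486693}{3066830}$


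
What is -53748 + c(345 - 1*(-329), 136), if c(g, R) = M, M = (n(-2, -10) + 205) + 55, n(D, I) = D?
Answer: -53490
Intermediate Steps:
M = 258 (M = (-2 + 205) + 55 = 203 + 55 = 258)
c(g, R) = 258
-53748 + c(345 - 1*(-329), 136) = -53748 + 258 = -53490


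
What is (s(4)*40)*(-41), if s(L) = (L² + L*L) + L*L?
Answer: -78720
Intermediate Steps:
s(L) = 3*L² (s(L) = (L² + L²) + L² = 2*L² + L² = 3*L²)
(s(4)*40)*(-41) = ((3*4²)*40)*(-41) = ((3*16)*40)*(-41) = (48*40)*(-41) = 1920*(-41) = -78720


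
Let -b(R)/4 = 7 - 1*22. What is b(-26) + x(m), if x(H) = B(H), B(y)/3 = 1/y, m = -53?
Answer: 3177/53 ≈ 59.943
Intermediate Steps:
B(y) = 3/y
b(R) = 60 (b(R) = -4*(7 - 1*22) = -4*(7 - 22) = -4*(-15) = 60)
x(H) = 3/H
b(-26) + x(m) = 60 + 3/(-53) = 60 + 3*(-1/53) = 60 - 3/53 = 3177/53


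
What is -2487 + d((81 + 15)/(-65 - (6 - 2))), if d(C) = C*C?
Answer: -1314599/529 ≈ -2485.1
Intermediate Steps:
d(C) = C²
-2487 + d((81 + 15)/(-65 - (6 - 2))) = -2487 + ((81 + 15)/(-65 - (6 - 2)))² = -2487 + (96/(-65 - 1*4))² = -2487 + (96/(-65 - 4))² = -2487 + (96/(-69))² = -2487 + (96*(-1/69))² = -2487 + (-32/23)² = -2487 + 1024/529 = -1314599/529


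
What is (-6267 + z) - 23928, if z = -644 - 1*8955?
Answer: -39794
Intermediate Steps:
z = -9599 (z = -644 - 8955 = -9599)
(-6267 + z) - 23928 = (-6267 - 9599) - 23928 = -15866 - 23928 = -39794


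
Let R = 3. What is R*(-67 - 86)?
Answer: -459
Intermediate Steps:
R*(-67 - 86) = 3*(-67 - 86) = 3*(-153) = -459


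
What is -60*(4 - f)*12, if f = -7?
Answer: -7920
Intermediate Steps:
-60*(4 - f)*12 = -60*(4 - 1*(-7))*12 = -60*(4 + 7)*12 = -60*11*12 = -660*12 = -7920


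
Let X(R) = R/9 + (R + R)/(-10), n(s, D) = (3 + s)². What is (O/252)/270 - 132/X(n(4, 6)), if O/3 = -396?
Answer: 133573/4410 ≈ 30.289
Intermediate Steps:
O = -1188 (O = 3*(-396) = -1188)
X(R) = -4*R/45 (X(R) = R*(⅑) + (2*R)*(-⅒) = R/9 - R/5 = -4*R/45)
(O/252)/270 - 132/X(n(4, 6)) = -1188/252/270 - 132*(-45/(4*(3 + 4)²)) = -1188*1/252*(1/270) - 132/((-4/45*7²)) = -33/7*1/270 - 132/((-4/45*49)) = -11/630 - 132/(-196/45) = -11/630 - 132*(-45/196) = -11/630 + 1485/49 = 133573/4410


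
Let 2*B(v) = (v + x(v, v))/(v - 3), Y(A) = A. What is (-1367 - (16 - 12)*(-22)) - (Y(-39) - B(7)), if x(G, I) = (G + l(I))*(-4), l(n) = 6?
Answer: -9965/8 ≈ -1245.6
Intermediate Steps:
x(G, I) = -24 - 4*G (x(G, I) = (G + 6)*(-4) = (6 + G)*(-4) = -24 - 4*G)
B(v) = (-24 - 3*v)/(2*(-3 + v)) (B(v) = ((v + (-24 - 4*v))/(v - 3))/2 = ((-24 - 3*v)/(-3 + v))/2 = (-24 - 3*v)/(2*(-3 + v)))
(-1367 - (16 - 12)*(-22)) - (Y(-39) - B(7)) = (-1367 - (16 - 12)*(-22)) - (-39 - 3*(-8 - 1*7)/(2*(-3 + 7))) = (-1367 - 4*(-22)) - (-39 - 3*(-8 - 7)/(2*4)) = (-1367 - 1*(-88)) - (-39 - 3*(-15)/(2*4)) = (-1367 + 88) - (-39 - 1*(-45/8)) = -1279 - (-39 + 45/8) = -1279 - 1*(-267/8) = -1279 + 267/8 = -9965/8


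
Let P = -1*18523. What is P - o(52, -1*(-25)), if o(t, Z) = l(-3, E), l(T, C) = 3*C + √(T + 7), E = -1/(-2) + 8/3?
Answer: -37069/2 ≈ -18535.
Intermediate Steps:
E = 19/6 (E = -1*(-½) + 8*(⅓) = ½ + 8/3 = 19/6 ≈ 3.1667)
P = -18523
l(T, C) = √(7 + T) + 3*C (l(T, C) = 3*C + √(7 + T) = √(7 + T) + 3*C)
o(t, Z) = 23/2 (o(t, Z) = √(7 - 3) + 3*(19/6) = √4 + 19/2 = 2 + 19/2 = 23/2)
P - o(52, -1*(-25)) = -18523 - 1*23/2 = -18523 - 23/2 = -37069/2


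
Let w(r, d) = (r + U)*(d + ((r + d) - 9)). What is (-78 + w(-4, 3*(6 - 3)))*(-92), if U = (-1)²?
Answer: 8556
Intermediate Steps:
U = 1
w(r, d) = (1 + r)*(-9 + r + 2*d) (w(r, d) = (r + 1)*(d + ((r + d) - 9)) = (1 + r)*(d + ((d + r) - 9)) = (1 + r)*(d + (-9 + d + r)) = (1 + r)*(-9 + r + 2*d))
(-78 + w(-4, 3*(6 - 3)))*(-92) = (-78 + (-9 + (-4)² - 8*(-4) + 2*(3*(6 - 3)) + 2*(3*(6 - 3))*(-4)))*(-92) = (-78 + (-9 + 16 + 32 + 2*(3*3) + 2*(3*3)*(-4)))*(-92) = (-78 + (-9 + 16 + 32 + 2*9 + 2*9*(-4)))*(-92) = (-78 + (-9 + 16 + 32 + 18 - 72))*(-92) = (-78 - 15)*(-92) = -93*(-92) = 8556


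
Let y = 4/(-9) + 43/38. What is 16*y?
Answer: 1880/171 ≈ 10.994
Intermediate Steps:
y = 235/342 (y = 4*(-⅑) + 43*(1/38) = -4/9 + 43/38 = 235/342 ≈ 0.68713)
16*y = 16*(235/342) = 1880/171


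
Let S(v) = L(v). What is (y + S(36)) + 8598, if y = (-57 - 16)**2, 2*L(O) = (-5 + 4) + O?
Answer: 27889/2 ≈ 13945.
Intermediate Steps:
L(O) = -1/2 + O/2 (L(O) = ((-5 + 4) + O)/2 = (-1 + O)/2 = -1/2 + O/2)
S(v) = -1/2 + v/2
y = 5329 (y = (-73)**2 = 5329)
(y + S(36)) + 8598 = (5329 + (-1/2 + (1/2)*36)) + 8598 = (5329 + (-1/2 + 18)) + 8598 = (5329 + 35/2) + 8598 = 10693/2 + 8598 = 27889/2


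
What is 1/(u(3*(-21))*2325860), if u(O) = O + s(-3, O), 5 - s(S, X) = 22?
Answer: -1/186068800 ≈ -5.3744e-9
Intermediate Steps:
s(S, X) = -17 (s(S, X) = 5 - 1*22 = 5 - 22 = -17)
u(O) = -17 + O (u(O) = O - 17 = -17 + O)
1/(u(3*(-21))*2325860) = 1/((-17 + 3*(-21))*2325860) = (1/2325860)/(-17 - 63) = (1/2325860)/(-80) = -1/80*1/2325860 = -1/186068800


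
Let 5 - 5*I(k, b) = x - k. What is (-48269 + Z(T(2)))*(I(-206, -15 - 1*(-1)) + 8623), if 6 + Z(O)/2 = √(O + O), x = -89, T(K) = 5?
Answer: -2076227843/5 + 86006*√10/5 ≈ -4.1519e+8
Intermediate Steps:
Z(O) = -12 + 2*√2*√O (Z(O) = -12 + 2*√(O + O) = -12 + 2*√(2*O) = -12 + 2*(√2*√O) = -12 + 2*√2*√O)
I(k, b) = 94/5 + k/5 (I(k, b) = 1 - (-89 - k)/5 = 1 + (89/5 + k/5) = 94/5 + k/5)
(-48269 + Z(T(2)))*(I(-206, -15 - 1*(-1)) + 8623) = (-48269 + (-12 + 2*√2*√5))*((94/5 + (⅕)*(-206)) + 8623) = (-48269 + (-12 + 2*√10))*((94/5 - 206/5) + 8623) = (-48281 + 2*√10)*(-112/5 + 8623) = (-48281 + 2*√10)*(43003/5) = -2076227843/5 + 86006*√10/5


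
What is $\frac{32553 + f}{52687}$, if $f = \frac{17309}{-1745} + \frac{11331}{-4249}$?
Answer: $\frac{241271062729}{390648024935} \approx 0.61762$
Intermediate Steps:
$f = - \frac{93318536}{7414505}$ ($f = 17309 \left(- \frac{1}{1745}\right) + 11331 \left(- \frac{1}{4249}\right) = - \frac{17309}{1745} - \frac{11331}{4249} = - \frac{93318536}{7414505} \approx -12.586$)
$\frac{32553 + f}{52687} = \frac{32553 - \frac{93318536}{7414505}}{52687} = \frac{241271062729}{7414505} \cdot \frac{1}{52687} = \frac{241271062729}{390648024935}$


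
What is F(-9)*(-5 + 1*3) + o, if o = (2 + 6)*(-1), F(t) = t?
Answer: 10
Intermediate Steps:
o = -8 (o = 8*(-1) = -8)
F(-9)*(-5 + 1*3) + o = -9*(-5 + 1*3) - 8 = -9*(-5 + 3) - 8 = -9*(-2) - 8 = 18 - 8 = 10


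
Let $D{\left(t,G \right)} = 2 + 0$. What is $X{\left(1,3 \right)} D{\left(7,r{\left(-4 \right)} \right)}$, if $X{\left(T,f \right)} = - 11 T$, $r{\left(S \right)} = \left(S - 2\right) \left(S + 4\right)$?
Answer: $-22$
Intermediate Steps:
$r{\left(S \right)} = \left(-2 + S\right) \left(4 + S\right)$
$D{\left(t,G \right)} = 2$
$X{\left(1,3 \right)} D{\left(7,r{\left(-4 \right)} \right)} = \left(-11\right) 1 \cdot 2 = \left(-11\right) 2 = -22$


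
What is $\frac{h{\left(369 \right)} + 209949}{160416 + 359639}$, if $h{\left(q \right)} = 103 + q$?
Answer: $\frac{210421}{520055} \approx 0.40461$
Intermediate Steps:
$\frac{h{\left(369 \right)} + 209949}{160416 + 359639} = \frac{\left(103 + 369\right) + 209949}{160416 + 359639} = \frac{472 + 209949}{520055} = 210421 \cdot \frac{1}{520055} = \frac{210421}{520055}$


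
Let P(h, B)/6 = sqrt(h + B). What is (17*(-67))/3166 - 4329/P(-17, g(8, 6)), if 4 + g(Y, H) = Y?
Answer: -1139/3166 + 111*I*sqrt(13)/2 ≈ -0.35976 + 200.11*I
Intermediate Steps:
g(Y, H) = -4 + Y
P(h, B) = 6*sqrt(B + h) (P(h, B) = 6*sqrt(h + B) = 6*sqrt(B + h))
(17*(-67))/3166 - 4329/P(-17, g(8, 6)) = (17*(-67))/3166 - 4329*1/(6*sqrt((-4 + 8) - 17)) = -1139*1/3166 - 4329*1/(6*sqrt(4 - 17)) = -1139/3166 - 4329*(-I*sqrt(13)/78) = -1139/3166 - (-111)*I*sqrt(13)/2 = -1139/3166 + 111*I*sqrt(13)/2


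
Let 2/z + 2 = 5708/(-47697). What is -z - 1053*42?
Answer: -2235620829/50551 ≈ -44225.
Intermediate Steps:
z = -47697/50551 (z = 2/(-2 + 5708/(-47697)) = 2/(-2 + 5708*(-1/47697)) = 2/(-2 - 5708/47697) = 2/(-101102/47697) = 2*(-47697/101102) = -47697/50551 ≈ -0.94354)
-z - 1053*42 = -1*(-47697/50551) - 1053*42 = 47697/50551 - 44226 = -2235620829/50551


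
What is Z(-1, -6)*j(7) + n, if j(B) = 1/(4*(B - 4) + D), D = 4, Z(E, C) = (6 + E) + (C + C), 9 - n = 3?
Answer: 89/16 ≈ 5.5625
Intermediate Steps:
n = 6 (n = 9 - 1*3 = 9 - 3 = 6)
Z(E, C) = 6 + E + 2*C (Z(E, C) = (6 + E) + 2*C = 6 + E + 2*C)
j(B) = 1/(-12 + 4*B) (j(B) = 1/(4*(B - 4) + 4) = 1/(4*(-4 + B) + 4) = 1/((-16 + 4*B) + 4) = 1/(-12 + 4*B))
Z(-1, -6)*j(7) + n = (6 - 1 + 2*(-6))*(1/(4*(-3 + 7))) + 6 = (6 - 1 - 12)*((¼)/4) + 6 = -7/(4*4) + 6 = -7*1/16 + 6 = -7/16 + 6 = 89/16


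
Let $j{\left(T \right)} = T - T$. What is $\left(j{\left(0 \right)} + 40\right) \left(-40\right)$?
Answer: $-1600$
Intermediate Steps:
$j{\left(T \right)} = 0$
$\left(j{\left(0 \right)} + 40\right) \left(-40\right) = \left(0 + 40\right) \left(-40\right) = 40 \left(-40\right) = -1600$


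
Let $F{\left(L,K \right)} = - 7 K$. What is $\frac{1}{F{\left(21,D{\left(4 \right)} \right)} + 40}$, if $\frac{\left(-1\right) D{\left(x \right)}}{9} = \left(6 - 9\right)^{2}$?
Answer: $\frac{1}{607} \approx 0.0016474$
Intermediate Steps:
$D{\left(x \right)} = -81$ ($D{\left(x \right)} = - 9 \left(6 - 9\right)^{2} = - 9 \left(-3\right)^{2} = \left(-9\right) 9 = -81$)
$\frac{1}{F{\left(21,D{\left(4 \right)} \right)} + 40} = \frac{1}{\left(-7\right) \left(-81\right) + 40} = \frac{1}{567 + 40} = \frac{1}{607}$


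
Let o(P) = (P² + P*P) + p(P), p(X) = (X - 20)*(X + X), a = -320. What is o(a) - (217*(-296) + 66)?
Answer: 486566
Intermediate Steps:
p(X) = 2*X*(-20 + X) (p(X) = (-20 + X)*(2*X) = 2*X*(-20 + X))
o(P) = 2*P² + 2*P*(-20 + P) (o(P) = (P² + P*P) + 2*P*(-20 + P) = (P² + P²) + 2*P*(-20 + P) = 2*P² + 2*P*(-20 + P))
o(a) - (217*(-296) + 66) = 4*(-320)*(-10 - 320) - (217*(-296) + 66) = 4*(-320)*(-330) - (-64232 + 66) = 422400 - 1*(-64166) = 422400 + 64166 = 486566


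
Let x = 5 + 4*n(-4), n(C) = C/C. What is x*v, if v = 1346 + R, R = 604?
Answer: 17550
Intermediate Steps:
n(C) = 1
v = 1950 (v = 1346 + 604 = 1950)
x = 9 (x = 5 + 4*1 = 5 + 4 = 9)
x*v = 9*1950 = 17550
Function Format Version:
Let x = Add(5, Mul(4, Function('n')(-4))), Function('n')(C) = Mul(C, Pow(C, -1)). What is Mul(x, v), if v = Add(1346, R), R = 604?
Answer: 17550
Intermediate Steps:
Function('n')(C) = 1
v = 1950 (v = Add(1346, 604) = 1950)
x = 9 (x = Add(5, Mul(4, 1)) = Add(5, 4) = 9)
Mul(x, v) = Mul(9, 1950) = 17550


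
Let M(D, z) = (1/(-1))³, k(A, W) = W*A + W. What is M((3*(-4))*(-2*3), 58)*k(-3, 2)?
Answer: 4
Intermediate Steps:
k(A, W) = W + A*W (k(A, W) = A*W + W = W + A*W)
M(D, z) = -1 (M(D, z) = (-1)³ = -1)
M((3*(-4))*(-2*3), 58)*k(-3, 2) = -2*(1 - 3) = -2*(-2) = -1*(-4) = 4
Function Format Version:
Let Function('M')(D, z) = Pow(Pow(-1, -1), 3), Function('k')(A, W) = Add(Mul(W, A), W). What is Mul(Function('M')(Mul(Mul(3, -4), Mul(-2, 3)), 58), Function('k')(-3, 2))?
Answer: 4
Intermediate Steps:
Function('k')(A, W) = Add(W, Mul(A, W)) (Function('k')(A, W) = Add(Mul(A, W), W) = Add(W, Mul(A, W)))
Function('M')(D, z) = -1 (Function('M')(D, z) = Pow(-1, 3) = -1)
Mul(Function('M')(Mul(Mul(3, -4), Mul(-2, 3)), 58), Function('k')(-3, 2)) = Mul(-1, Mul(2, Add(1, -3))) = Mul(-1, Mul(2, -2)) = Mul(-1, -4) = 4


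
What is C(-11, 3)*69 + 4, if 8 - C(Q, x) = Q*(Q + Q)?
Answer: -16142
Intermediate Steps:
C(Q, x) = 8 - 2*Q² (C(Q, x) = 8 - Q*(Q + Q) = 8 - Q*2*Q = 8 - 2*Q²)
C(-11, 3)*69 + 4 = (8 - 2*(-11)²)*69 + 4 = (8 - 2*121)*69 + 4 = (8 - 242)*69 + 4 = -234*69 + 4 = -16146 + 4 = -16142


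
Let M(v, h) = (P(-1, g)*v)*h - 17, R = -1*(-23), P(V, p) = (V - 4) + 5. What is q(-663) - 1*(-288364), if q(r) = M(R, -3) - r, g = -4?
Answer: 289010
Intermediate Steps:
P(V, p) = 1 + V (P(V, p) = (-4 + V) + 5 = 1 + V)
R = 23
M(v, h) = -17 (M(v, h) = ((1 - 1)*v)*h - 17 = (0*v)*h - 17 = 0*h - 17 = 0 - 17 = -17)
q(r) = -17 - r
q(-663) - 1*(-288364) = (-17 - 1*(-663)) - 1*(-288364) = (-17 + 663) + 288364 = 646 + 288364 = 289010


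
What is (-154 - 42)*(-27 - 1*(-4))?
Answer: 4508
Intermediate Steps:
(-154 - 42)*(-27 - 1*(-4)) = -196*(-27 + 4) = -196*(-23) = 4508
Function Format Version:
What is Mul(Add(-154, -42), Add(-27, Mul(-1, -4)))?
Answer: 4508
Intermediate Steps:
Mul(Add(-154, -42), Add(-27, Mul(-1, -4))) = Mul(-196, Add(-27, 4)) = Mul(-196, -23) = 4508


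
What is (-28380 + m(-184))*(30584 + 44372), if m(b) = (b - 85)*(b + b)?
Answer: 5292793072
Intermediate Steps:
m(b) = 2*b*(-85 + b) (m(b) = (-85 + b)*(2*b) = 2*b*(-85 + b))
(-28380 + m(-184))*(30584 + 44372) = (-28380 + 2*(-184)*(-85 - 184))*(30584 + 44372) = (-28380 + 2*(-184)*(-269))*74956 = (-28380 + 98992)*74956 = 70612*74956 = 5292793072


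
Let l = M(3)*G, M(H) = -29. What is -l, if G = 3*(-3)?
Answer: -261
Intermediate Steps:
G = -9
l = 261 (l = -29*(-9) = 261)
-l = -1*261 = -261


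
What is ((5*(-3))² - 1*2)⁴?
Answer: 2472973441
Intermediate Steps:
((5*(-3))² - 1*2)⁴ = ((-15)² - 2)⁴ = (225 - 2)⁴ = 223⁴ = 2472973441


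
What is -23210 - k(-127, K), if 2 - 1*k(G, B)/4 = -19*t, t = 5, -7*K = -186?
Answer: -23598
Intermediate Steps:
K = 186/7 (K = -⅐*(-186) = 186/7 ≈ 26.571)
k(G, B) = 388 (k(G, B) = 8 - (-76)*5 = 8 - 4*(-95) = 8 + 380 = 388)
-23210 - k(-127, K) = -23210 - 1*388 = -23210 - 388 = -23598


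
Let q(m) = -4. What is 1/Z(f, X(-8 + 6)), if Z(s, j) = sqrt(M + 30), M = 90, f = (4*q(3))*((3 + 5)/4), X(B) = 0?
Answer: sqrt(30)/60 ≈ 0.091287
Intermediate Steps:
f = -32 (f = (4*(-4))*((3 + 5)/4) = -128/4 = -16*2 = -32)
Z(s, j) = 2*sqrt(30) (Z(s, j) = sqrt(90 + 30) = sqrt(120) = 2*sqrt(30))
1/Z(f, X(-8 + 6)) = 1/(2*sqrt(30)) = sqrt(30)/60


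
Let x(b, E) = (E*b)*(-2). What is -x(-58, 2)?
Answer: -232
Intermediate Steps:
x(b, E) = -2*E*b
-x(-58, 2) = -(-2)*2*(-58) = -1*232 = -232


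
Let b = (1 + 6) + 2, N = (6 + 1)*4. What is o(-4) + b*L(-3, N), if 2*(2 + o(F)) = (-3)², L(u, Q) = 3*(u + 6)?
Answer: 167/2 ≈ 83.500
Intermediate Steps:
N = 28 (N = 7*4 = 28)
L(u, Q) = 18 + 3*u (L(u, Q) = 3*(6 + u) = 18 + 3*u)
b = 9 (b = 7 + 2 = 9)
o(F) = 5/2 (o(F) = -2 + (½)*(-3)² = -2 + (½)*9 = -2 + 9/2 = 5/2)
o(-4) + b*L(-3, N) = 5/2 + 9*(18 + 3*(-3)) = 5/2 + 9*(18 - 9) = 5/2 + 9*9 = 5/2 + 81 = 167/2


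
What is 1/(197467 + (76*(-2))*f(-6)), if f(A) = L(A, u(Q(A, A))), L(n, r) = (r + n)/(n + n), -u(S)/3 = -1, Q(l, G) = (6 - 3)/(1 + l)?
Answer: 1/197429 ≈ 5.0651e-6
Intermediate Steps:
Q(l, G) = 3/(1 + l)
u(S) = 3 (u(S) = -3*(-1) = 3)
L(n, r) = (n + r)/(2*n) (L(n, r) = (n + r)/((2*n)) = (n + r)*(1/(2*n)) = (n + r)/(2*n))
f(A) = (3 + A)/(2*A) (f(A) = (A + 3)/(2*A) = (3 + A)/(2*A))
1/(197467 + (76*(-2))*f(-6)) = 1/(197467 + (76*(-2))*((1/2)*(3 - 6)/(-6))) = 1/(197467 - 76*(-1)*(-3)/6) = 1/(197467 - 152*1/4) = 1/(197467 - 38) = 1/197429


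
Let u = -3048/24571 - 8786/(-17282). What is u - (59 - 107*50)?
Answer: 1123456198836/212318011 ≈ 5291.4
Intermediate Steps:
u = 81602635/212318011 (u = -3048*1/24571 - 8786*(-1/17282) = -3048/24571 + 4393/8641 = 81602635/212318011 ≈ 0.38434)
u - (59 - 107*50) = 81602635/212318011 - (59 - 107*50) = 81602635/212318011 - (59 - 5350) = 81602635/212318011 - 1*(-5291) = 81602635/212318011 + 5291 = 1123456198836/212318011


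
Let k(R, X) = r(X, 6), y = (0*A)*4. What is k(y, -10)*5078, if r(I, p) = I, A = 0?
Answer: -50780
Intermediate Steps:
y = 0 (y = (0*0)*4 = 0*4 = 0)
k(R, X) = X
k(y, -10)*5078 = -10*5078 = -50780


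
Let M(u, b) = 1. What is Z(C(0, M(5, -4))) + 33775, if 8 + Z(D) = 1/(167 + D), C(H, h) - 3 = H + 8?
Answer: 6010527/178 ≈ 33767.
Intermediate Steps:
C(H, h) = 11 + H (C(H, h) = 3 + (H + 8) = 3 + (8 + H) = 11 + H)
Z(D) = -8 + 1/(167 + D)
Z(C(0, M(5, -4))) + 33775 = (-1335 - 8*(11 + 0))/(167 + (11 + 0)) + 33775 = (-1335 - 8*11)/(167 + 11) + 33775 = (-1335 - 88)/178 + 33775 = (1/178)*(-1423) + 33775 = -1423/178 + 33775 = 6010527/178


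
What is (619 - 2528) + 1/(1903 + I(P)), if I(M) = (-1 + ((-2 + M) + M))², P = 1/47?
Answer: -8061796423/4223048 ≈ -1909.0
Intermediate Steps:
P = 1/47 ≈ 0.021277
I(M) = (-3 + 2*M)² (I(M) = (-1 + (-2 + 2*M))² = (-3 + 2*M)²)
(619 - 2528) + 1/(1903 + I(P)) = (619 - 2528) + 1/(1903 + (-3 + 2*(1/47))²) = -1909 + 1/(1903 + (-3 + 2/47)²) = -1909 + 1/(1903 + (-139/47)²) = -1909 + 1/(1903 + 19321/2209) = -1909 + 1/(4223048/2209) = -1909 + 2209/4223048 = -8061796423/4223048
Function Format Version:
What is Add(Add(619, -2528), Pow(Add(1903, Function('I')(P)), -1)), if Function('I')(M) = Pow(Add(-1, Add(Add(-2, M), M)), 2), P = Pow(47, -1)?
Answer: Rational(-8061796423, 4223048) ≈ -1909.0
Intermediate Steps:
P = Rational(1, 47) ≈ 0.021277
Function('I')(M) = Pow(Add(-3, Mul(2, M)), 2) (Function('I')(M) = Pow(Add(-1, Add(-2, Mul(2, M))), 2) = Pow(Add(-3, Mul(2, M)), 2))
Add(Add(619, -2528), Pow(Add(1903, Function('I')(P)), -1)) = Add(Add(619, -2528), Pow(Add(1903, Pow(Add(-3, Mul(2, Rational(1, 47))), 2)), -1)) = Add(-1909, Pow(Add(1903, Pow(Add(-3, Rational(2, 47)), 2)), -1)) = Add(-1909, Pow(Add(1903, Pow(Rational(-139, 47), 2)), -1)) = Add(-1909, Pow(Add(1903, Rational(19321, 2209)), -1)) = Add(-1909, Pow(Rational(4223048, 2209), -1)) = Add(-1909, Rational(2209, 4223048)) = Rational(-8061796423, 4223048)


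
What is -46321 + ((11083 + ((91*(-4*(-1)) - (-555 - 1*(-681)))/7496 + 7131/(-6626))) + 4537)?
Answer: -381231093171/12417124 ≈ -30702.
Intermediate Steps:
-46321 + ((11083 + ((91*(-4*(-1)) - (-555 - 1*(-681)))/7496 + 7131/(-6626))) + 4537) = -46321 + ((11083 + ((91*4 - (-555 + 681))*(1/7496) + 7131*(-1/6626))) + 4537) = -46321 + ((11083 + ((364 - 1*126)*(1/7496) - 7131/6626)) + 4537) = -46321 + ((11083 + ((364 - 126)*(1/7496) - 7131/6626)) + 4537) = -46321 + ((11083 + (238*(1/7496) - 7131/6626)) + 4537) = -46321 + ((11083 + (119/3748 - 7131/6626)) + 4537) = -46321 + ((11083 - 12969247/12417124) + 4537) = -46321 + (137606016045/12417124 + 4537) = -46321 + 193942507633/12417124 = -381231093171/12417124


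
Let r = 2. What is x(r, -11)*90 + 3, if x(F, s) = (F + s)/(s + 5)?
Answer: 138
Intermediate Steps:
x(F, s) = (F + s)/(5 + s)
x(r, -11)*90 + 3 = ((2 - 11)/(5 - 11))*90 + 3 = (-9/(-6))*90 + 3 = -⅙*(-9)*90 + 3 = (3/2)*90 + 3 = 135 + 3 = 138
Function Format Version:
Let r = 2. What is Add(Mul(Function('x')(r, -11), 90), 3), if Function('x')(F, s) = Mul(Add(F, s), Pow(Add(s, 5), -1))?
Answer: 138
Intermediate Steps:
Function('x')(F, s) = Mul(Pow(Add(5, s), -1), Add(F, s)) (Function('x')(F, s) = Mul(Add(F, s), Pow(Add(5, s), -1)) = Mul(Pow(Add(5, s), -1), Add(F, s)))
Add(Mul(Function('x')(r, -11), 90), 3) = Add(Mul(Mul(Pow(Add(5, -11), -1), Add(2, -11)), 90), 3) = Add(Mul(Mul(Pow(-6, -1), -9), 90), 3) = Add(Mul(Mul(Rational(-1, 6), -9), 90), 3) = Add(Mul(Rational(3, 2), 90), 3) = Add(135, 3) = 138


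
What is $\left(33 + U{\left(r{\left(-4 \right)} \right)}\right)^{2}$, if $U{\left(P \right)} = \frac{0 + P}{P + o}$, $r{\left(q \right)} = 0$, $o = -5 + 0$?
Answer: $1089$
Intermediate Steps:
$o = -5$
$U{\left(P \right)} = \frac{P}{-5 + P}$ ($U{\left(P \right)} = \frac{0 + P}{P - 5} = \frac{P}{-5 + P}$)
$\left(33 + U{\left(r{\left(-4 \right)} \right)}\right)^{2} = \left(33 + \frac{0}{-5 + 0}\right)^{2} = \left(33 + \frac{0}{-5}\right)^{2} = \left(33 + 0 \left(- \frac{1}{5}\right)\right)^{2} = \left(33 + 0\right)^{2} = 33^{2} = 1089$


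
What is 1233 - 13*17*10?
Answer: -977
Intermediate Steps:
1233 - 13*17*10 = 1233 - 221*10 = 1233 - 2210 = -977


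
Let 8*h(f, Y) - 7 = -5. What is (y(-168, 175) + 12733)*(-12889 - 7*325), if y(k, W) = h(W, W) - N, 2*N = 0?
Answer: -193087003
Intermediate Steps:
h(f, Y) = ¼ (h(f, Y) = 7/8 + (⅛)*(-5) = 7/8 - 5/8 = ¼)
N = 0 (N = (½)*0 = 0)
y(k, W) = ¼ (y(k, W) = ¼ - 1*0 = ¼ + 0 = ¼)
(y(-168, 175) + 12733)*(-12889 - 7*325) = (¼ + 12733)*(-12889 - 7*325) = 50933*(-12889 - 2275)/4 = (50933/4)*(-15164) = -193087003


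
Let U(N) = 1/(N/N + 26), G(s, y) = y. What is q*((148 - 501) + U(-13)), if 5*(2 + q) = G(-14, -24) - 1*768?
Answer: 1528612/27 ≈ 56615.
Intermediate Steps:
U(N) = 1/27 (U(N) = 1/(1 + 26) = 1/27)
q = -802/5 (q = -2 + (-24 - 1*768)/5 = -2 + (-24 - 768)/5 = -2 + (⅕)*(-792) = -2 - 792/5 = -802/5 ≈ -160.40)
q*((148 - 501) + U(-13)) = -802*((148 - 501) + 1/27)/5 = -802*(-353 + 1/27)/5 = -802/5*(-9530/27) = 1528612/27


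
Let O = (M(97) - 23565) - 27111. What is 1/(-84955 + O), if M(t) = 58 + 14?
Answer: -1/135559 ≈ -7.3769e-6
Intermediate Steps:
M(t) = 72
O = -50604 (O = (72 - 23565) - 27111 = -23493 - 27111 = -50604)
1/(-84955 + O) = 1/(-84955 - 50604) = 1/(-135559) = -1/135559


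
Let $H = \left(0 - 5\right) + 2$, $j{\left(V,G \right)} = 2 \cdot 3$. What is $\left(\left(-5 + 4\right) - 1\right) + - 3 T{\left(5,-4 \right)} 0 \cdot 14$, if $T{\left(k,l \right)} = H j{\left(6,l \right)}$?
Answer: $-2$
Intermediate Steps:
$j{\left(V,G \right)} = 6$
$H = -3$ ($H = -5 + 2 = -3$)
$T{\left(k,l \right)} = -18$ ($T{\left(k,l \right)} = \left(-3\right) 6 = -18$)
$\left(\left(-5 + 4\right) - 1\right) + - 3 T{\left(5,-4 \right)} 0 \cdot 14 = \left(\left(-5 + 4\right) - 1\right) + \left(-3\right) \left(-18\right) 0 \cdot 14 = \left(-1 - 1\right) + 54 \cdot 0 \cdot 14 = -2 + 0 \cdot 14 = -2 + 0 = -2$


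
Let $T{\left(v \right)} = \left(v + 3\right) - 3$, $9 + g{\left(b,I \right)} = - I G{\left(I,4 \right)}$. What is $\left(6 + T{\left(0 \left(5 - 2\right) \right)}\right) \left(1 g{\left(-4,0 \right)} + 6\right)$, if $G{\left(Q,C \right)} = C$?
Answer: $-18$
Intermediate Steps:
$g{\left(b,I \right)} = -9 - 4 I$ ($g{\left(b,I \right)} = -9 + - I 4 = -9 - 4 I$)
$T{\left(v \right)} = v$ ($T{\left(v \right)} = \left(3 + v\right) - 3 = v$)
$\left(6 + T{\left(0 \left(5 - 2\right) \right)}\right) \left(1 g{\left(-4,0 \right)} + 6\right) = \left(6 + 0 \left(5 - 2\right)\right) \left(1 \left(-9 - 0\right) + 6\right) = \left(6 + 0 \cdot 3\right) \left(1 \left(-9 + 0\right) + 6\right) = \left(6 + 0\right) \left(1 \left(-9\right) + 6\right) = 6 \left(-9 + 6\right) = 6 \left(-3\right) = -18$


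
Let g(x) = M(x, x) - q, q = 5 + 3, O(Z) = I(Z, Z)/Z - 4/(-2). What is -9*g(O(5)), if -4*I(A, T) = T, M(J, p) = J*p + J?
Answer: 459/16 ≈ 28.688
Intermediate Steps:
M(J, p) = J + J*p
I(A, T) = -T/4
O(Z) = 7/4 (O(Z) = (-Z/4)/Z - 4/(-2) = -¼ - 4*(-½) = -¼ + 2 = 7/4)
q = 8
g(x) = -8 + x*(1 + x) (g(x) = x*(1 + x) - 1*8 = x*(1 + x) - 8 = -8 + x*(1 + x))
-9*g(O(5)) = -9*(-8 + 7*(1 + 7/4)/4) = -9*(-8 + (7/4)*(11/4)) = -9*(-8 + 77/16) = -9*(-51/16) = 459/16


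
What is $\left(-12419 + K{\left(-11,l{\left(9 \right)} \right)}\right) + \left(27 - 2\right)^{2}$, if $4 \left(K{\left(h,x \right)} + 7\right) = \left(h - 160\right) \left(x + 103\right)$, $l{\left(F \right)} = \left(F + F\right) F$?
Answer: $- \frac{92519}{4} \approx -23130.0$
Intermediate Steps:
$l{\left(F \right)} = 2 F^{2}$ ($l{\left(F \right)} = 2 F F = 2 F^{2}$)
$K{\left(h,x \right)} = -7 + \frac{\left(-160 + h\right) \left(103 + x\right)}{4}$ ($K{\left(h,x \right)} = -7 + \frac{\left(h - 160\right) \left(x + 103\right)}{4} = -7 + \frac{\left(-160 + h\right) \left(103 + x\right)}{4}$)
$\left(-12419 + K{\left(-11,l{\left(9 \right)} \right)}\right) + \left(27 - 2\right)^{2} = \left(-12419 + \left(-4127 - 40 \cdot 2 \cdot 9^{2} + \frac{103}{4} \left(-11\right) + \frac{1}{4} \left(-11\right) 2 \cdot 9^{2}\right)\right) + \left(27 - 2\right)^{2} = \left(-12419 - \left(\frac{17641}{4} + \frac{171}{4} \cdot 2 \cdot 81\right)\right) + 25^{2} = \left(-12419 - \left(\frac{43561}{4} + \frac{891}{2}\right)\right) + 625 = \left(-12419 - \frac{45343}{4}\right) + 625 = - \frac{95019}{4} + 625 = - \frac{92519}{4}$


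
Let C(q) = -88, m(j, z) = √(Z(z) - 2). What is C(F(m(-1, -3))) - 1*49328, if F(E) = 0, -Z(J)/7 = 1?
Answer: -49416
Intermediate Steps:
Z(J) = -7 (Z(J) = -7*1 = -7)
m(j, z) = 3*I (m(j, z) = √(-7 - 2) = √(-9) = 3*I)
C(F(m(-1, -3))) - 1*49328 = -88 - 1*49328 = -88 - 49328 = -49416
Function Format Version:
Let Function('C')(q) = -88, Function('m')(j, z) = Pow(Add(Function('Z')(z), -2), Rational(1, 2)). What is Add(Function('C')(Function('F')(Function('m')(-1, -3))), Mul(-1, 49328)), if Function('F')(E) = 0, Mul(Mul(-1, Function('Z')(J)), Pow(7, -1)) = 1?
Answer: -49416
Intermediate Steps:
Function('Z')(J) = -7 (Function('Z')(J) = Mul(-7, 1) = -7)
Function('m')(j, z) = Mul(3, I) (Function('m')(j, z) = Pow(Add(-7, -2), Rational(1, 2)) = Pow(-9, Rational(1, 2)) = Mul(3, I))
Add(Function('C')(Function('F')(Function('m')(-1, -3))), Mul(-1, 49328)) = Add(-88, Mul(-1, 49328)) = Add(-88, -49328) = -49416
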